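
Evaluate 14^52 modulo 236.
4

Repeated squaring. Binary of 52 = 110100.
14^1 ≡ 14 (mod 236); 14^2 ≡ 196 (mod 236); 14^4 ≡ 184 (mod 236); 14^8 ≡ 108 (mod 236); 14^16 ≡ 100 (mod 236); 14^32 ≡ 88 (mod 236)
14^52 = 14^4 × 14^16 × 14^32 ≡ 4 (mod 236)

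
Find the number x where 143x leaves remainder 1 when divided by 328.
39

gcd(143, 328) = 1, so the inverse exists.
Extended Euclidean algorithm on (328, 143):
328 = 2 × 143 + 42  ⟹  42 = (1)·328 + (-2)·143
143 = 3 × 42 + 17  ⟹  17 = (-3)·328 + (7)·143
42 = 2 × 17 + 8  ⟹  8 = (7)·328 + (-16)·143
17 = 2 × 8 + 1  ⟹  1 = (-17)·328 + (39)·143
So (39)·143 ≡ 1 (mod 328), i.e. 143^(-1) ≡ 39 (mod 328).
Check: 143 × 39 = 5577 ≡ 1 (mod 328)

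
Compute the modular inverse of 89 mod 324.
233

gcd(89, 324) = 1, so the inverse exists.
Extended Euclidean algorithm on (324, 89):
324 = 3 × 89 + 57  ⟹  57 = (1)·324 + (-3)·89
89 = 1 × 57 + 32  ⟹  32 = (-1)·324 + (4)·89
57 = 1 × 32 + 25  ⟹  25 = (2)·324 + (-7)·89
32 = 1 × 25 + 7  ⟹  7 = (-3)·324 + (11)·89
25 = 3 × 7 + 4  ⟹  4 = (11)·324 + (-40)·89
7 = 1 × 4 + 3  ⟹  3 = (-14)·324 + (51)·89
4 = 1 × 3 + 1  ⟹  1 = (25)·324 + (-91)·89
So (-91)·89 ≡ 1 (mod 324), i.e. 89^(-1) ≡ -91 ≡ 233 (mod 324).
Check: 89 × 233 = 20737 ≡ 1 (mod 324)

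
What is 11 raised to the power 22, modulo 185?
26

Repeated squaring. Binary of 22 = 10110.
11^1 ≡ 11 (mod 185); 11^2 ≡ 121 (mod 185); 11^4 ≡ 26 (mod 185); 11^8 ≡ 121 (mod 185); 11^16 ≡ 26 (mod 185)
11^22 = 11^2 × 11^4 × 11^16 ≡ 26 (mod 185)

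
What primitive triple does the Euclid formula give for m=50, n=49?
(99, 4900, 4901)

Euclid's formula: a = m² - n², b = 2mn, c = m² + n²
m = 50, n = 49
a = 50² - 49² = 2500 - 2401 = 99
b = 2 × 50 × 49 = 4900
c = 50² + 49² = 2500 + 2401 = 4901
Verification: 99² + 4900² = 9801 + 24010000 = 24019801 = 4901² ✓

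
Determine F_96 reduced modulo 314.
128

Matrix identity: Q^n = [[F_(n+1), F_n], [F_n, F_(n-1)]] with Q = [[1,1],[1,0]].
n = 96 = 1100000₂. Square-and-multiply, entries mod 314:
Q^1 = [[1,1],[1,0]]
Q^3 = (Q^1)²·Q = [[3,2],[2,1]]
Q^6 = (Q^3)² = [[13,8],[8,5]]
Q^12 = (Q^6)² = [[233,144],[144,89]]
Q^24 = (Q^12)² = [[293,210],[210,83]]
Q^48 = (Q^24)² = [[267,146],[146,121]]
Q^96 = (Q^48)² = [[289,128],[128,161]]
F_96 mod 314 = Q^96[0][1] = 128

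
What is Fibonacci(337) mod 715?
222

Matrix identity: Q^n = [[F_(n+1), F_n], [F_n, F_(n-1)]] with Q = [[1,1],[1,0]].
n = 337 = 101010001₂. Square-and-multiply, entries mod 715:
Q^1 = [[1,1],[1,0]]
Q^2 = (Q^1)² = [[2,1],[1,1]]
Q^5 = (Q^2)²·Q = [[8,5],[5,3]]
Q^10 = (Q^5)² = [[89,55],[55,34]]
Q^21 = (Q^10)²·Q = [[551,221],[221,330]]
Q^42 = (Q^21)² = [[662,221],[221,441]]
Q^84 = (Q^42)² = [[170,663],[663,222]]
Q^168 = (Q^84)² = [[144,351],[351,508]]
Q^337 = (Q^168)²·Q = [[274,222],[222,52]]
F_337 mod 715 = Q^337[0][1] = 222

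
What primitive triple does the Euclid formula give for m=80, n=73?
(1071, 11680, 11729)

Euclid's formula: a = m² - n², b = 2mn, c = m² + n²
m = 80, n = 73
a = 80² - 73² = 6400 - 5329 = 1071
b = 2 × 80 × 73 = 11680
c = 80² + 73² = 6400 + 5329 = 11729
Verification: 1071² + 11680² = 1147041 + 136422400 = 137569441 = 11729² ✓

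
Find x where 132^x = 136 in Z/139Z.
16

Baby-step giant-step with step n = ⌈√139⌉ = 12.
Baby steps 132^j mod 139 (j:value) for j=0..11: 0:1, 1:132, 2:49, 3:74, 4:38, 5:12, 6:55, 7:32, 8:54, 9:39, 10:5, 11:104.
Giant-step multiplier: 132^(-12) ≡ 132^(138-12) = 132^126 ≡ 80 (mod 139).
Giant steps γ_i = 136·80^i mod 139: γ_0=136, γ_1=38 (in table at j=4).
x = i·n + j = 1·12 + 4 = 16.
Check: 132^16 ≡ 136 (mod 139).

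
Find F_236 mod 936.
573

Matrix identity: Q^n = [[F_(n+1), F_n], [F_n, F_(n-1)]] with Q = [[1,1],[1,0]].
n = 236 = 11101100₂. Square-and-multiply, entries mod 936:
Q^1 = [[1,1],[1,0]]
Q^3 = (Q^1)²·Q = [[3,2],[2,1]]
Q^7 = (Q^3)²·Q = [[21,13],[13,8]]
Q^14 = (Q^7)² = [[610,377],[377,233]]
Q^29 = (Q^14)²·Q = [[872,365],[365,507]]
Q^59 = (Q^29)²·Q = [[432,665],[665,703]]
Q^118 = (Q^59)² = [[793,359],[359,434]]
Q^236 = (Q^118)² = [[506,573],[573,869]]
F_236 mod 936 = Q^236[0][1] = 573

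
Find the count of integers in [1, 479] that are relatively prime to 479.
478

479 = 479
φ(n) = n × ∏(1 - 1/p) for each prime p dividing n
φ(479) = 479 × (1 - 1/479) = 478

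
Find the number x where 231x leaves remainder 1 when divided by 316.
171

gcd(231, 316) = 1, so the inverse exists.
Extended Euclidean algorithm on (316, 231):
316 = 1 × 231 + 85  ⟹  85 = (1)·316 + (-1)·231
231 = 2 × 85 + 61  ⟹  61 = (-2)·316 + (3)·231
85 = 1 × 61 + 24  ⟹  24 = (3)·316 + (-4)·231
61 = 2 × 24 + 13  ⟹  13 = (-8)·316 + (11)·231
24 = 1 × 13 + 11  ⟹  11 = (11)·316 + (-15)·231
13 = 1 × 11 + 2  ⟹  2 = (-19)·316 + (26)·231
11 = 5 × 2 + 1  ⟹  1 = (106)·316 + (-145)·231
So (-145)·231 ≡ 1 (mod 316), i.e. 231^(-1) ≡ -145 ≡ 171 (mod 316).
Check: 231 × 171 = 39501 ≡ 1 (mod 316)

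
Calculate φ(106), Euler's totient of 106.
52

106 = 2 × 53
φ(n) = n × ∏(1 - 1/p) for each prime p dividing n
φ(106) = 106 × (1 - 1/2) × (1 - 1/53) = 52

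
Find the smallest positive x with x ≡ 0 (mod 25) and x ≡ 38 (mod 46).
1050

Using Chinese Remainder Theorem:
M = 25 × 46 = 1150
M1 = 46, M2 = 25
y1 = 46^(-1) mod 25 = 6
y2 = 25^(-1) mod 46 = 35
x = (0×46×6 + 38×25×35) mod 1150 = 1050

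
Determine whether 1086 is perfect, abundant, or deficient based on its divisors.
abundant

Proper divisors of 1086: sum = 1 + 2 + 3 + 6 + 181 + 362 + 543 = 1098
Since 1098 > 1086, 1086 is abundant.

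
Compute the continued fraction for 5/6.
[0; 1, 5]

Euclidean algorithm steps:
5 = 0 × 6 + 5
6 = 1 × 5 + 1
5 = 5 × 1 + 0
Continued fraction: [0; 1, 5]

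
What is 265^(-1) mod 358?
281

gcd(265, 358) = 1, so the inverse exists.
Extended Euclidean algorithm on (358, 265):
358 = 1 × 265 + 93  ⟹  93 = (1)·358 + (-1)·265
265 = 2 × 93 + 79  ⟹  79 = (-2)·358 + (3)·265
93 = 1 × 79 + 14  ⟹  14 = (3)·358 + (-4)·265
79 = 5 × 14 + 9  ⟹  9 = (-17)·358 + (23)·265
14 = 1 × 9 + 5  ⟹  5 = (20)·358 + (-27)·265
9 = 1 × 5 + 4  ⟹  4 = (-37)·358 + (50)·265
5 = 1 × 4 + 1  ⟹  1 = (57)·358 + (-77)·265
So (-77)·265 ≡ 1 (mod 358), i.e. 265^(-1) ≡ -77 ≡ 281 (mod 358).
Check: 265 × 281 = 74465 ≡ 1 (mod 358)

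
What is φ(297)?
180

297 = 3^3 × 11
φ(n) = n × ∏(1 - 1/p) for each prime p dividing n
φ(297) = 297 × (1 - 1/3) × (1 - 1/11) = 180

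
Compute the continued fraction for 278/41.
[6; 1, 3, 1, 1, 4]

Euclidean algorithm steps:
278 = 6 × 41 + 32
41 = 1 × 32 + 9
32 = 3 × 9 + 5
9 = 1 × 5 + 4
5 = 1 × 4 + 1
4 = 4 × 1 + 0
Continued fraction: [6; 1, 3, 1, 1, 4]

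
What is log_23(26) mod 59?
34

Baby-step giant-step with step n = ⌈√59⌉ = 8.
Baby steps 23^j mod 59 (j:value) for j=0..7: 0:1, 1:23, 2:57, 3:13, 4:4, 5:33, 6:51, 7:52.
Giant-step multiplier: 23^(-8) ≡ 23^(58-8) = 23^50 ≡ 48 (mod 59).
Giant steps γ_i = 26·48^i mod 59: γ_0=26, γ_1=9, γ_2=19, γ_3=27, γ_4=57 (in table at j=2).
x = i·n + j = 4·8 + 2 = 34.
Check: 23^34 ≡ 26 (mod 59).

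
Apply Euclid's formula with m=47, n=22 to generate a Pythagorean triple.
(1725, 2068, 2693)

Euclid's formula: a = m² - n², b = 2mn, c = m² + n²
m = 47, n = 22
a = 47² - 22² = 2209 - 484 = 1725
b = 2 × 47 × 22 = 2068
c = 47² + 22² = 2209 + 484 = 2693
Verification: 1725² + 2068² = 2975625 + 4276624 = 7252249 = 2693² ✓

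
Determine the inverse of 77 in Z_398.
367

gcd(77, 398) = 1, so the inverse exists.
Extended Euclidean algorithm on (398, 77):
398 = 5 × 77 + 13  ⟹  13 = (1)·398 + (-5)·77
77 = 5 × 13 + 12  ⟹  12 = (-5)·398 + (26)·77
13 = 1 × 12 + 1  ⟹  1 = (6)·398 + (-31)·77
So (-31)·77 ≡ 1 (mod 398), i.e. 77^(-1) ≡ -31 ≡ 367 (mod 398).
Check: 77 × 367 = 28259 ≡ 1 (mod 398)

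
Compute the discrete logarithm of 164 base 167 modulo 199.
107

Baby-step giant-step with step n = ⌈√199⌉ = 15.
Baby steps 167^j mod 199 (j:value) for j=0..14: 0:1, 1:167, 2:29, 3:67, 4:45, 5:152, 6:111, 7:30, 8:35, 9:74, 10:20, 11:156, 12:182, 13:146, 14:104.
Giant-step multiplier: 167^(-15) ≡ 167^(198-15) = 167^183 ≡ 76 (mod 199).
Giant steps γ_i = 164·76^i mod 199: γ_0=164, γ_1=126, γ_2=24, γ_3=33, γ_4=120, γ_5=165, γ_6=3, γ_7=29 (in table at j=2).
x = i·n + j = 7·15 + 2 = 107.
Check: 167^107 ≡ 164 (mod 199).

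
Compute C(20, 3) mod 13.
9

Using Lucas' theorem:
Write n=20 and k=3 in base 13:
n in base 13: [1, 7]
k in base 13: [0, 3]
C(20,3) mod 13 = ∏ C(n_i, k_i) mod 13
Digit binomials (mod 13): C(1,0) = 1; C(7,3) = 35 ≡ 9
Product: 1 × 9 = 9 ≡ 9 (mod 13)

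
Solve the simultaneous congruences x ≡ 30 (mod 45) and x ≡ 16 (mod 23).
660

Using Chinese Remainder Theorem:
M = 45 × 23 = 1035
M1 = 23, M2 = 45
y1 = 23^(-1) mod 45 = 2
y2 = 45^(-1) mod 23 = 22
x = (30×23×2 + 16×45×22) mod 1035 = 660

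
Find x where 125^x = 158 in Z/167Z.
35

Baby-step giant-step with step n = ⌈√167⌉ = 13.
Baby steps 125^j mod 167 (j:value) for j=0..12: 0:1, 1:125, 2:94, 3:60, 4:152, 5:129, 6:93, 7:102, 8:58, 9:69, 10:108, 11:140, 12:132.
Giant-step multiplier: 125^(-13) ≡ 125^(166-13) = 125^153 ≡ 86 (mod 167).
Giant steps γ_i = 158·86^i mod 167: γ_0=158, γ_1=61, γ_2=69 (in table at j=9).
x = i·n + j = 2·13 + 9 = 35.
Check: 125^35 ≡ 158 (mod 167).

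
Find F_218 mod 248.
145

Matrix identity: Q^n = [[F_(n+1), F_n], [F_n, F_(n-1)]] with Q = [[1,1],[1,0]].
n = 218 = 11011010₂. Square-and-multiply, entries mod 248:
Q^1 = [[1,1],[1,0]]
Q^3 = (Q^1)²·Q = [[3,2],[2,1]]
Q^6 = (Q^3)² = [[13,8],[8,5]]
Q^13 = (Q^6)²·Q = [[129,233],[233,144]]
Q^27 = (Q^13)²·Q = [[123,2],[2,121]]
Q^54 = (Q^27)² = [[5,240],[240,13]]
Q^109 = (Q^54)²·Q = [[193,89],[89,104]]
Q^218 = (Q^109)² = [[34,145],[145,137]]
F_218 mod 248 = Q^218[0][1] = 145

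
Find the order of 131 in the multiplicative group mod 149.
148

149 is prime, so ord(131) divides φ(149) = 148.
Divisors of 148: 1, 2, 4, 37, 74, 148.
Repeated squaring: 131^1 ≡ 131, 131^2 ≡ 26, 131^4 ≡ 80, 131^8 ≡ 142, 131^16 ≡ 49, 131^32 ≡ 17, 131^64 ≡ 140, 131^128 ≡ 81 (mod 149).
Test 131^d mod 149 for each divisor d in increasing order:
131^1 ≡ 131
131^2 ≡ 26
131^4 ≡ 80
131^37 = 131^32·131^4·131^1 ≡ 105
131^74 = 131^64·131^8·131^2 ≡ 148
131^148 = 131^128·131^16·131^4 ≡ 1  ← first divisor giving 1
The order is 148.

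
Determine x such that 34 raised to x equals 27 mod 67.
15

Baby-step giant-step with step n = ⌈√67⌉ = 9.
Baby steps 34^j mod 67 (j:value) for j=0..8: 0:1, 1:34, 2:17, 3:42, 4:21, 5:44, 6:22, 7:11, 8:39.
Giant-step multiplier: 34^(-9) ≡ 34^(66-9) = 34^57 ≡ 43 (mod 67).
Giant steps γ_i = 27·43^i mod 67: γ_0=27, γ_1=22 (in table at j=6).
x = i·n + j = 1·9 + 6 = 15.
Check: 34^15 ≡ 27 (mod 67).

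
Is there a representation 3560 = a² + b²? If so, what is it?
14² + 58² (a=14, b=58)

Factorization: 3560 = 2^3 × 5 × 89
By Fermat: n is sum of two squares iff every prime p ≡ 3 (mod 4) appears to even power.
All primes ≡ 3 (mod 4) appear to even power.
Search a = 0, 1, 2, … for 3560 - a² a perfect square: first hit at a = 14: 3560 - 196 = 3364 = 58².
3560 = 14² + 58² = 196 + 3364 ✓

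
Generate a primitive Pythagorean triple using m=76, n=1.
(5775, 152, 5777)

Euclid's formula: a = m² - n², b = 2mn, c = m² + n²
m = 76, n = 1
a = 76² - 1² = 5776 - 1 = 5775
b = 2 × 76 × 1 = 152
c = 76² + 1² = 5776 + 1 = 5777
Verification: 5775² + 152² = 33350625 + 23104 = 33373729 = 5777² ✓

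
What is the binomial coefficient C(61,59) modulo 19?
6

Using Lucas' theorem:
Write n=61 and k=59 in base 19:
n in base 19: [3, 4]
k in base 19: [3, 2]
C(61,59) mod 19 = ∏ C(n_i, k_i) mod 19
Digit binomials (mod 19): C(3,3) = 1; C(4,2) = 6
Product: 1 × 6 = 6 ≡ 6 (mod 19)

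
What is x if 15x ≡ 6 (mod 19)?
x ≡ 8 (mod 19)

gcd(15, 19) = 1, which divides 6, so solutions exist.
Find 15^(-1) mod 19 by the extended Euclidean algorithm:
19 = 1 × 15 + 4  ⟹  4 = (1)·19 + (-1)·15
15 = 3 × 4 + 3  ⟹  3 = (-3)·19 + (4)·15
4 = 1 × 3 + 1  ⟹  1 = (4)·19 + (-5)·15
So (-5)·15 ≡ 1 (mod 19), i.e. 15^(-1) ≡ -5 ≡ 14 (mod 19).
x ≡ 14 × 6 = 84 ≡ 8 (mod 19).
Check: 15 × 8 = 120 ≡ 6 (mod 19).
Unique solution: x ≡ 8 (mod 19)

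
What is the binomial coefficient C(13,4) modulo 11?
0

Using Lucas' theorem:
Write n=13 and k=4 in base 11:
n in base 11: [1, 2]
k in base 11: [0, 4]
C(13,4) mod 11 = ∏ C(n_i, k_i) mod 11
Digit binomials (mod 11): C(1,0) = 1; C(2,4) = 0 (k_i > n_i)
Product: 1 × 0 = 0 ≡ 0 (mod 11)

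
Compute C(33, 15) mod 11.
0

Using Lucas' theorem:
Write n=33 and k=15 in base 11:
n in base 11: [3, 0]
k in base 11: [1, 4]
C(33,15) mod 11 = ∏ C(n_i, k_i) mod 11
Digit binomials (mod 11): C(3,1) = 3; C(0,4) = 0 (k_i > n_i)
Product: 3 × 0 = 0 ≡ 0 (mod 11)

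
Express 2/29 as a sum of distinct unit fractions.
1/15 + 1/435

Greedy algorithm:
2/29: ceiling(29/2) = 15, use 1/15
1/435: ceiling(435/1) = 435, use 1/435
Result: 2/29 = 1/15 + 1/435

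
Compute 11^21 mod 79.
64

Repeated squaring. Binary of 21 = 10101.
11^1 ≡ 11 (mod 79); 11^2 ≡ 42 (mod 79); 11^4 ≡ 26 (mod 79); 11^8 ≡ 44 (mod 79); 11^16 ≡ 40 (mod 79)
11^21 = 11^1 × 11^4 × 11^16 ≡ 64 (mod 79)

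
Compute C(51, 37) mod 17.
0

Using Lucas' theorem:
Write n=51 and k=37 in base 17:
n in base 17: [3, 0]
k in base 17: [2, 3]
C(51,37) mod 17 = ∏ C(n_i, k_i) mod 17
Digit binomials (mod 17): C(3,2) = 3; C(0,3) = 0 (k_i > n_i)
Product: 3 × 0 = 0 ≡ 0 (mod 17)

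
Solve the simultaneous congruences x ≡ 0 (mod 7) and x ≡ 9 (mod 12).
21

Using Chinese Remainder Theorem:
M = 7 × 12 = 84
M1 = 12, M2 = 7
y1 = 12^(-1) mod 7 = 3
y2 = 7^(-1) mod 12 = 7
x = (0×12×3 + 9×7×7) mod 84 = 21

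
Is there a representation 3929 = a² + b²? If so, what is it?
35² + 52² (a=35, b=52)

Factorization: 3929 = 3929
By Fermat: n is sum of two squares iff every prime p ≡ 3 (mod 4) appears to even power.
All primes ≡ 3 (mod 4) appear to even power.
Search a = 0, 1, 2, … for 3929 - a² a perfect square: first hit at a = 35: 3929 - 1225 = 2704 = 52².
3929 = 35² + 52² = 1225 + 2704 ✓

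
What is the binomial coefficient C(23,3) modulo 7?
0

Using Lucas' theorem:
Write n=23 and k=3 in base 7:
n in base 7: [3, 2]
k in base 7: [0, 3]
C(23,3) mod 7 = ∏ C(n_i, k_i) mod 7
Digit binomials (mod 7): C(3,0) = 1; C(2,3) = 0 (k_i > n_i)
Product: 1 × 0 = 0 ≡ 0 (mod 7)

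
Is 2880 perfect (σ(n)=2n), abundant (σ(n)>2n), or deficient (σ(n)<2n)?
abundant

Proper divisors of 2880: sum = 1 + 2 + 3 + 4 + 5 + 6 + 8 + 9 + ... + 576 + 720 + 960 + 1440 (41 divisors) = 7026
Since 7026 > 2880, 2880 is abundant.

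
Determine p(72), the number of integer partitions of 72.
5392783

p(n) counts ways to write n as a sum of positive integers (order ignored).
Euler's pentagonal recurrence: p(k) = p(k-1) + p(k-2) - p(k-5) - p(k-7) + p(k-12) + p(k-15) - ... (offsets j(3j∓1)/2, signs ++--, p(0)=1, p(<0)=0).
DP table for k = 0..71: p(0)=1, p(1)=1, p(2)=2, p(3)=3, p(4)=5, p(5)=7, p(6)=11, p(7)=15, p(8)=22, p(9)=30, p(10)=42, p(11)=56, p(12)=77, p(13)=101, p(14)=135, p(15)=176, p(16)=231, p(17)=297, p(18)=385, p(19)=490, p(20)=627, p(21)=792, p(22)=1002, p(23)=1255, p(24)=1575, p(25)=1958, p(26)=2436, p(27)=3010, p(28)=3718, p(29)=4565, p(30)=5604, p(31)=6842, p(32)=8349, p(33)=10143, p(34)=12310, p(35)=14883, p(36)=17977, p(37)=21637, p(38)=26015, p(39)=31185, p(40)=37338, p(41)=44583, p(42)=53174, p(43)=63261, p(44)=75175, p(45)=89134, p(46)=105558, p(47)=124754, p(48)=147273, p(49)=173525, p(50)=204226, p(51)=239943, p(52)=281589, p(53)=329931, p(54)=386155, p(55)=451276, p(56)=526823, p(57)=614154, p(58)=715220, p(59)=831820, p(60)=966467, p(61)=1121505, p(62)=1300156, p(63)=1505499, p(64)=1741630, p(65)=2012558, p(66)=2323520, p(67)=2679689, p(68)=3087735, p(69)=3554345, p(70)=4087968, p(71)=4697205.
Final step: p(72) = p(71) + p(70) - p(67) - p(65) + p(60) + p(57) - p(50) - p(46) + p(37) + p(32) - p(21) - p(15) + p(2)
= 4697205 + 4087968 - 2679689 - 2012558 + 966467 + 614154 - 204226 - 105558 + 21637 + 8349 - 792 - 176 + 2
= 5392783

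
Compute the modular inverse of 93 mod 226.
209

gcd(93, 226) = 1, so the inverse exists.
Extended Euclidean algorithm on (226, 93):
226 = 2 × 93 + 40  ⟹  40 = (1)·226 + (-2)·93
93 = 2 × 40 + 13  ⟹  13 = (-2)·226 + (5)·93
40 = 3 × 13 + 1  ⟹  1 = (7)·226 + (-17)·93
So (-17)·93 ≡ 1 (mod 226), i.e. 93^(-1) ≡ -17 ≡ 209 (mod 226).
Check: 93 × 209 = 19437 ≡ 1 (mod 226)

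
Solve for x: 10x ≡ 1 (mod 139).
14

gcd(10, 139) = 1, so the inverse exists.
Extended Euclidean algorithm on (139, 10):
139 = 13 × 10 + 9  ⟹  9 = (1)·139 + (-13)·10
10 = 1 × 9 + 1  ⟹  1 = (-1)·139 + (14)·10
So (14)·10 ≡ 1 (mod 139), i.e. 10^(-1) ≡ 14 (mod 139).
Check: 10 × 14 = 140 ≡ 1 (mod 139)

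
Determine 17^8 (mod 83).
31

Repeated squaring. Binary of 8 = 1000.
17^1 ≡ 17 (mod 83); 17^2 ≡ 40 (mod 83); 17^4 ≡ 23 (mod 83); 17^8 ≡ 31 (mod 83)
17^8 = 17^8 ≡ 31 (mod 83)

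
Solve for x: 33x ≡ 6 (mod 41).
x ≡ 30 (mod 41)

gcd(33, 41) = 1, which divides 6, so solutions exist.
Find 33^(-1) mod 41 by the extended Euclidean algorithm:
41 = 1 × 33 + 8  ⟹  8 = (1)·41 + (-1)·33
33 = 4 × 8 + 1  ⟹  1 = (-4)·41 + (5)·33
So (5)·33 ≡ 1 (mod 41), i.e. 33^(-1) ≡ 5 (mod 41).
x ≡ 5 × 6 = 30 ≡ 30 (mod 41).
Check: 33 × 30 = 990 ≡ 6 (mod 41).
Unique solution: x ≡ 30 (mod 41)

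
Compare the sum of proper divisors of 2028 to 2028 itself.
abundant

Proper divisors of 2028: sum = 1 + 2 + 3 + 4 + 6 + 12 + 13 + 26 + ... + 338 + 507 + 676 + 1014 (17 divisors) = 3096
Since 3096 > 2028, 2028 is abundant.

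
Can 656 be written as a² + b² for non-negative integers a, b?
16² + 20² (a=16, b=20)

Factorization: 656 = 2^4 × 41
By Fermat: n is sum of two squares iff every prime p ≡ 3 (mod 4) appears to even power.
All primes ≡ 3 (mod 4) appear to even power.
Search a = 0, 1, 2, … for 656 - a² a perfect square: first hit at a = 16: 656 - 256 = 400 = 20².
656 = 16² + 20² = 256 + 400 ✓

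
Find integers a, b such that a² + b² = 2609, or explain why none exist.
20² + 47² (a=20, b=47)

Factorization: 2609 = 2609
By Fermat: n is sum of two squares iff every prime p ≡ 3 (mod 4) appears to even power.
All primes ≡ 3 (mod 4) appear to even power.
Search a = 0, 1, 2, … for 2609 - a² a perfect square: first hit at a = 20: 2609 - 400 = 2209 = 47².
2609 = 20² + 47² = 400 + 2209 ✓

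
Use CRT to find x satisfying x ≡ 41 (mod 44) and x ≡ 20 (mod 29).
745

Using Chinese Remainder Theorem:
M = 44 × 29 = 1276
M1 = 29, M2 = 44
y1 = 29^(-1) mod 44 = 41
y2 = 44^(-1) mod 29 = 2
x = (41×29×41 + 20×44×2) mod 1276 = 745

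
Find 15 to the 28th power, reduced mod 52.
29

Repeated squaring. Binary of 28 = 11100.
15^1 ≡ 15 (mod 52); 15^2 ≡ 17 (mod 52); 15^4 ≡ 29 (mod 52); 15^8 ≡ 9 (mod 52); 15^16 ≡ 29 (mod 52)
15^28 = 15^4 × 15^8 × 15^16 ≡ 29 (mod 52)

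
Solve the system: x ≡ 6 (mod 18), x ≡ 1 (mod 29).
204

Using Chinese Remainder Theorem:
M = 18 × 29 = 522
M1 = 29, M2 = 18
y1 = 29^(-1) mod 18 = 5
y2 = 18^(-1) mod 29 = 21
x = (6×29×5 + 1×18×21) mod 522 = 204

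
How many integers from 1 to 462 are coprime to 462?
120

462 = 2 × 3 × 7 × 11
φ(n) = n × ∏(1 - 1/p) for each prime p dividing n
φ(462) = 462 × (1 - 1/2) × (1 - 1/3) × (1 - 1/7) × (1 - 1/11) = 120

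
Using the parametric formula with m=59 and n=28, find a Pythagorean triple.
(2697, 3304, 4265)

Euclid's formula: a = m² - n², b = 2mn, c = m² + n²
m = 59, n = 28
a = 59² - 28² = 3481 - 784 = 2697
b = 2 × 59 × 28 = 3304
c = 59² + 28² = 3481 + 784 = 4265
Verification: 2697² + 3304² = 7273809 + 10916416 = 18190225 = 4265² ✓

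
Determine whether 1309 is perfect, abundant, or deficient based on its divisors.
deficient

Proper divisors of 1309: sum = 1 + 7 + 11 + 17 + 77 + 119 + 187 = 419
Since 419 < 1309, 1309 is deficient.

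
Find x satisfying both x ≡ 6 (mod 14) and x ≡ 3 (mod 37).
188

Using Chinese Remainder Theorem:
M = 14 × 37 = 518
M1 = 37, M2 = 14
y1 = 37^(-1) mod 14 = 11
y2 = 14^(-1) mod 37 = 8
x = (6×37×11 + 3×14×8) mod 518 = 188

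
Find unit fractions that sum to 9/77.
1/9 + 1/174 + 1/40194

Greedy algorithm:
9/77: ceiling(77/9) = 9, use 1/9
4/693: ceiling(693/4) = 174, use 1/174
1/40194: ceiling(40194/1) = 40194, use 1/40194
Result: 9/77 = 1/9 + 1/174 + 1/40194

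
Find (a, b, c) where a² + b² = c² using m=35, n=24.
(649, 1680, 1801)

Euclid's formula: a = m² - n², b = 2mn, c = m² + n²
m = 35, n = 24
a = 35² - 24² = 1225 - 576 = 649
b = 2 × 35 × 24 = 1680
c = 35² + 24² = 1225 + 576 = 1801
Verification: 649² + 1680² = 421201 + 2822400 = 3243601 = 1801² ✓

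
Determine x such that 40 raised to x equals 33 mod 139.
99

Baby-step giant-step with step n = ⌈√139⌉ = 12.
Baby steps 40^j mod 139 (j:value) for j=0..11: 0:1, 1:40, 2:71, 3:60, 4:37, 5:90, 6:125, 7:135, 8:118, 9:133, 10:38, 11:130.
Giant-step multiplier: 40^(-12) ≡ 40^(138-12) = 40^126 ≡ 100 (mod 139).
Giant steps γ_i = 33·100^i mod 139: γ_0=33, γ_1=103, γ_2=14, γ_3=10, γ_4=27, γ_5=59, γ_6=62, γ_7=84, γ_8=60 (in table at j=3).
x = i·n + j = 8·12 + 3 = 99.
Check: 40^99 ≡ 33 (mod 139).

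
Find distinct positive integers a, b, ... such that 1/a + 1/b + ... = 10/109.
1/11 + 1/1199

Greedy algorithm:
10/109: ceiling(109/10) = 11, use 1/11
1/1199: ceiling(1199/1) = 1199, use 1/1199
Result: 10/109 = 1/11 + 1/1199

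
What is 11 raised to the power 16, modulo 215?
121

Repeated squaring. Binary of 16 = 10000.
11^1 ≡ 11 (mod 215); 11^2 ≡ 121 (mod 215); 11^4 ≡ 21 (mod 215); 11^8 ≡ 11 (mod 215); 11^16 ≡ 121 (mod 215)
11^16 = 11^16 ≡ 121 (mod 215)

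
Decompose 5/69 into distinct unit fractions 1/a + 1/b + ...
1/14 + 1/966

Greedy algorithm:
5/69: ceiling(69/5) = 14, use 1/14
1/966: ceiling(966/1) = 966, use 1/966
Result: 5/69 = 1/14 + 1/966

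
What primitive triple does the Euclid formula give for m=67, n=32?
(3465, 4288, 5513)

Euclid's formula: a = m² - n², b = 2mn, c = m² + n²
m = 67, n = 32
a = 67² - 32² = 4489 - 1024 = 3465
b = 2 × 67 × 32 = 4288
c = 67² + 32² = 4489 + 1024 = 5513
Verification: 3465² + 4288² = 12006225 + 18386944 = 30393169 = 5513² ✓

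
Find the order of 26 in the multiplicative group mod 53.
52

53 is prime, so ord(26) divides φ(53) = 52.
Divisors of 52: 1, 2, 4, 13, 26, 52.
Repeated squaring: 26^1 ≡ 26, 26^2 ≡ 40, 26^4 ≡ 10, 26^8 ≡ 47, 26^16 ≡ 36, 26^32 ≡ 24 (mod 53).
Test 26^d mod 53 for each divisor d in increasing order:
26^1 ≡ 26
26^2 ≡ 40
26^4 ≡ 10
26^13 = 26^8·26^4·26^1 ≡ 30
26^26 = 26^16·26^8·26^2 ≡ 52
26^52 = 26^32·26^16·26^4 ≡ 1  ← first divisor giving 1
The order is 52.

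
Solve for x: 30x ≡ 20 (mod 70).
x ≡ 3 (mod 7)

gcd(30, 70) = 10, which divides 20, so solutions exist.
Divide through by 10: 3x ≡ 2 (mod 7).
Find 3^(-1) mod 7 by the extended Euclidean algorithm:
7 = 2 × 3 + 1  ⟹  1 = (1)·7 + (-2)·3
So (-2)·3 ≡ 1 (mod 7), i.e. 3^(-1) ≡ -2 ≡ 5 (mod 7).
x ≡ 5 × 2 = 10 ≡ 3 (mod 7).
Check: 30 × 3 = 90 ≡ 20 (mod 70).
x ≡ 3 (mod 7), giving 10 solutions mod 70.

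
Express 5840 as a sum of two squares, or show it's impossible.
8² + 76² (a=8, b=76)

Factorization: 5840 = 2^4 × 5 × 73
By Fermat: n is sum of two squares iff every prime p ≡ 3 (mod 4) appears to even power.
All primes ≡ 3 (mod 4) appear to even power.
Search a = 0, 1, 2, … for 5840 - a² a perfect square: first hit at a = 8: 5840 - 64 = 5776 = 76².
5840 = 8² + 76² = 64 + 5776 ✓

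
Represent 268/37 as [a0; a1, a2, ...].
[7; 4, 9]

Euclidean algorithm steps:
268 = 7 × 37 + 9
37 = 4 × 9 + 1
9 = 9 × 1 + 0
Continued fraction: [7; 4, 9]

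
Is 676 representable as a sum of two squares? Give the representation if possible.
0² + 26² (a=0, b=26)

Factorization: 676 = 2^2 × 13^2
By Fermat: n is sum of two squares iff every prime p ≡ 3 (mod 4) appears to even power.
All primes ≡ 3 (mod 4) appear to even power.
Search a = 0, 1, 2, … for 676 - a² a perfect square: first hit at a = 0: 676 - 0 = 676 = 26².
676 = 0² + 26² = 0 + 676 ✓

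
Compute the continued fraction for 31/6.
[5; 6]

Euclidean algorithm steps:
31 = 5 × 6 + 1
6 = 6 × 1 + 0
Continued fraction: [5; 6]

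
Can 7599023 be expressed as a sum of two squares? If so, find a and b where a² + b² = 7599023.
Not possible

Factorization: 7599023 = 37 × 59^3
By Fermat: n is sum of two squares iff every prime p ≡ 3 (mod 4) appears to even power.
Prime(s) ≡ 3 (mod 4) with odd exponent: [(59, 3)]
Therefore 7599023 cannot be expressed as a² + b².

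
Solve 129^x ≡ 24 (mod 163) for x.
80

Baby-step giant-step with step n = ⌈√163⌉ = 13.
Baby steps 129^j mod 163 (j:value) for j=0..12: 0:1, 1:129, 2:15, 3:142, 4:62, 5:11, 6:115, 7:2, 8:95, 9:30, 10:121, 11:124, 12:22.
Giant-step multiplier: 129^(-13) ≡ 129^(162-13) = 129^149 ≡ 73 (mod 163).
Giant steps γ_i = 24·73^i mod 163: γ_0=24, γ_1=122, γ_2=104, γ_3=94, γ_4=16, γ_5=27, γ_6=15 (in table at j=2).
x = i·n + j = 6·13 + 2 = 80.
Check: 129^80 ≡ 24 (mod 163).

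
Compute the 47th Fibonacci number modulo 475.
298

Matrix identity: Q^n = [[F_(n+1), F_n], [F_n, F_(n-1)]] with Q = [[1,1],[1,0]].
n = 47 = 101111₂. Square-and-multiply, entries mod 475:
Q^1 = [[1,1],[1,0]]
Q^2 = (Q^1)² = [[2,1],[1,1]]
Q^5 = (Q^2)²·Q = [[8,5],[5,3]]
Q^11 = (Q^5)²·Q = [[144,89],[89,55]]
Q^23 = (Q^11)²·Q = [[293,157],[157,136]]
Q^47 = (Q^23)²·Q = [[201,298],[298,378]]
F_47 mod 475 = Q^47[0][1] = 298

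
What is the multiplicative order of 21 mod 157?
156

157 is prime, so ord(21) divides φ(157) = 156.
Divisors of 156: 1, 2, 3, 4, 6, 12, 13, 26, 39, 52, 78, 156.
Repeated squaring: 21^1 ≡ 21, 21^2 ≡ 127, 21^4 ≡ 115, 21^8 ≡ 37, 21^16 ≡ 113, 21^32 ≡ 52, 21^64 ≡ 35, 21^128 ≡ 126 (mod 157).
Test 21^d mod 157 for each divisor d in increasing order:
21^1 ≡ 21
21^2 ≡ 127
21^3 = 21^2·21^1 ≡ 155
21^4 ≡ 115
21^6 = 21^4·21^2 ≡ 4
21^12 = 21^8·21^4 ≡ 16
21^13 = 21^8·21^4·21^1 ≡ 22
21^26 = 21^16·21^8·21^2 ≡ 13
21^39 = 21^32·21^4·21^2·21^1 ≡ 129
21^52 = 21^32·21^16·21^4 ≡ 12
21^78 = 21^64·21^8·21^4·21^2 ≡ 156
21^156 = 21^128·21^16·21^8·21^4 ≡ 1  ← first divisor giving 1
The order is 156.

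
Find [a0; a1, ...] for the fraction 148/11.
[13; 2, 5]

Euclidean algorithm steps:
148 = 13 × 11 + 5
11 = 2 × 5 + 1
5 = 5 × 1 + 0
Continued fraction: [13; 2, 5]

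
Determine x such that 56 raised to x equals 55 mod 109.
33

Baby-step giant-step with step n = ⌈√109⌉ = 11.
Baby steps 56^j mod 109 (j:value) for j=0..10: 0:1, 1:56, 2:84, 3:17, 4:80, 5:11, 6:71, 7:52, 8:78, 9:8, 10:12.
Giant-step multiplier: 56^(-11) ≡ 56^(108-11) = 56^97 ≡ 103 (mod 109).
Giant steps γ_i = 55·103^i mod 109: γ_0=55, γ_1=106, γ_2=18, γ_3=1 (in table at j=0).
x = i·n + j = 3·11 + 0 = 33.
Check: 56^33 ≡ 55 (mod 109).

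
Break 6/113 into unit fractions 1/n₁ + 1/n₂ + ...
1/19 + 1/2147

Greedy algorithm:
6/113: ceiling(113/6) = 19, use 1/19
1/2147: ceiling(2147/1) = 2147, use 1/2147
Result: 6/113 = 1/19 + 1/2147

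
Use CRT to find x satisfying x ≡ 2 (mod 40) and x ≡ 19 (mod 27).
802

Using Chinese Remainder Theorem:
M = 40 × 27 = 1080
M1 = 27, M2 = 40
y1 = 27^(-1) mod 40 = 3
y2 = 40^(-1) mod 27 = 25
x = (2×27×3 + 19×40×25) mod 1080 = 802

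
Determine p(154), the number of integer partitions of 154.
60356673280

p(n) counts ways to write n as a sum of positive integers (order ignored).
Euler's pentagonal recurrence: p(k) = p(k-1) + p(k-2) - p(k-5) - p(k-7) + p(k-12) + p(k-15) - ... (offsets j(3j∓1)/2, signs ++--, p(0)=1, p(<0)=0).
DP table for k = 0..153: p(0)=1, p(1)=1, p(2)=2, p(3)=3, p(4)=5, p(5)=7, p(6)=11, p(7)=15, p(8)=22, p(9)=30, p(10)=42, p(11)=56, p(12)=77, p(13)=101, p(14)=135, p(15)=176, p(16)=231, p(17)=297, p(18)=385, p(19)=490, p(20)=627, p(21)=792, p(22)=1002, p(23)=1255, p(24)=1575, p(25)=1958, p(26)=2436, p(27)=3010, p(28)=3718, p(29)=4565, p(30)=5604, p(31)=6842, p(32)=8349, p(33)=10143, p(34)=12310, p(35)=14883, p(36)=17977, p(37)=21637, p(38)=26015, p(39)=31185, p(40)=37338, p(41)=44583, p(42)=53174, p(43)=63261, p(44)=75175, p(45)=89134, p(46)=105558, p(47)=124754, p(48)=147273, p(49)=173525, p(50)=204226, p(51)=239943, p(52)=281589, p(53)=329931, p(54)=386155, p(55)=451276, p(56)=526823, p(57)=614154, p(58)=715220, p(59)=831820, p(60)=966467, p(61)=1121505, p(62)=1300156, p(63)=1505499, p(64)=1741630, p(65)=2012558, p(66)=2323520, p(67)=2679689, p(68)=3087735, p(69)=3554345, p(70)=4087968, p(71)=4697205, p(72)=5392783, p(73)=6185689, p(74)=7089500, p(75)=8118264, p(76)=9289091, p(77)=10619863, p(78)=12132164, p(79)=13848650, p(80)=15796476, p(81)=18004327, p(82)=20506255, p(83)=23338469, p(84)=26543660, p(85)=30167357, p(86)=34262962, p(87)=38887673, p(88)=44108109, p(89)=49995925, p(90)=56634173, p(91)=64112359, p(92)=72533807, p(93)=82010177, p(94)=92669720, p(95)=104651419, p(96)=118114304, p(97)=133230930, p(98)=150198136, p(99)=169229875, p(100)=190569292, p(101)=214481126, p(102)=241265379, p(103)=271248950, p(104)=304801365, p(105)=342325709, p(106)=384276336, p(107)=431149389, p(108)=483502844, p(109)=541946240, p(110)=607163746, p(111)=679903203, p(112)=761002156, p(113)=851376628, p(114)=952050665, p(115)=1064144451, p(116)=1188908248, p(117)=1327710076, p(118)=1482074143, p(119)=1653668665, p(120)=1844349560, p(121)=2056148051, p(122)=2291320912, p(123)=2552338241, p(124)=2841940500, p(125)=3163127352, p(126)=3519222692, p(127)=3913864295, p(128)=4351078600, p(129)=4835271870, p(130)=5371315400, p(131)=5964539504, p(132)=6620830889, p(133)=7346629512, p(134)=8149040695, p(135)=9035836076, p(136)=10015581680, p(137)=11097645016, p(138)=12292341831, p(139)=13610949895, p(140)=15065878135, p(141)=16670689208, p(142)=18440293320, p(143)=20390982757, p(144)=22540654445, p(145)=24908858009, p(146)=27517052599, p(147)=30388671978, p(148)=33549419497, p(149)=37027355200, p(150)=40853235313, p(151)=45060624582, p(152)=49686288421, p(153)=54770336324.
Final step: p(154) = p(153) + p(152) - p(149) - p(147) + p(142) + p(139) - p(132) - p(128) + p(119) + p(114) - p(103) - p(97) + p(84) + p(77) - p(62) - p(54) + p(37) + p(28) - p(9)
= 54770336324 + 49686288421 - 37027355200 - 30388671978 + 18440293320 + 13610949895 - 6620830889 - 4351078600 + 1653668665 + 952050665 - 271248950 - 133230930 + 26543660 + 10619863 - 1300156 - 386155 + 21637 + 3718 - 30
= 60356673280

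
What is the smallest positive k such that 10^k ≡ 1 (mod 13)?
6

13 is prime, so ord(10) divides φ(13) = 12.
Divisors of 12: 1, 2, 3, 4, 6, 12.
Repeated squaring: 10^1 ≡ 10, 10^2 ≡ 9, 10^4 ≡ 3, 10^8 ≡ 9 (mod 13).
Test 10^d mod 13 for each divisor d in increasing order:
10^1 ≡ 10
10^2 ≡ 9
10^3 = 10^2·10^1 ≡ 12
10^4 ≡ 3
10^6 = 10^4·10^2 ≡ 1  ← first divisor giving 1
The order is 6.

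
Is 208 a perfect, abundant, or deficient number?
abundant

Proper divisors of 208: sum = 1 + 2 + 4 + 8 + 13 + 16 + 26 + 52 + 104 = 226
Since 226 > 208, 208 is abundant.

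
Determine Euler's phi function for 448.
192

448 = 2^6 × 7
φ(n) = n × ∏(1 - 1/p) for each prime p dividing n
φ(448) = 448 × (1 - 1/2) × (1 - 1/7) = 192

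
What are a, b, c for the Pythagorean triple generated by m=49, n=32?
(1377, 3136, 3425)

Euclid's formula: a = m² - n², b = 2mn, c = m² + n²
m = 49, n = 32
a = 49² - 32² = 2401 - 1024 = 1377
b = 2 × 49 × 32 = 3136
c = 49² + 32² = 2401 + 1024 = 3425
Verification: 1377² + 3136² = 1896129 + 9834496 = 11730625 = 3425² ✓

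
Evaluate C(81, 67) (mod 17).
0

Using Lucas' theorem:
Write n=81 and k=67 in base 17:
n in base 17: [4, 13]
k in base 17: [3, 16]
C(81,67) mod 17 = ∏ C(n_i, k_i) mod 17
Digit binomials (mod 17): C(4,3) = 4; C(13,16) = 0 (k_i > n_i)
Product: 4 × 0 = 0 ≡ 0 (mod 17)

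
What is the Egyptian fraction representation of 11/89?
1/9 + 1/81 + 1/7209

Greedy algorithm:
11/89: ceiling(89/11) = 9, use 1/9
10/801: ceiling(801/10) = 81, use 1/81
1/7209: ceiling(7209/1) = 7209, use 1/7209
Result: 11/89 = 1/9 + 1/81 + 1/7209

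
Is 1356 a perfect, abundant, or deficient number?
abundant

Proper divisors of 1356: sum = 1 + 2 + 3 + 4 + 6 + 12 + 113 + 226 + 339 + 452 + 678 = 1836
Since 1836 > 1356, 1356 is abundant.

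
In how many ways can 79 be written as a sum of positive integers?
13848650

p(n) counts ways to write n as a sum of positive integers (order ignored).
Euler's pentagonal recurrence: p(k) = p(k-1) + p(k-2) - p(k-5) - p(k-7) + p(k-12) + p(k-15) - ... (offsets j(3j∓1)/2, signs ++--, p(0)=1, p(<0)=0).
DP table for k = 0..78: p(0)=1, p(1)=1, p(2)=2, p(3)=3, p(4)=5, p(5)=7, p(6)=11, p(7)=15, p(8)=22, p(9)=30, p(10)=42, p(11)=56, p(12)=77, p(13)=101, p(14)=135, p(15)=176, p(16)=231, p(17)=297, p(18)=385, p(19)=490, p(20)=627, p(21)=792, p(22)=1002, p(23)=1255, p(24)=1575, p(25)=1958, p(26)=2436, p(27)=3010, p(28)=3718, p(29)=4565, p(30)=5604, p(31)=6842, p(32)=8349, p(33)=10143, p(34)=12310, p(35)=14883, p(36)=17977, p(37)=21637, p(38)=26015, p(39)=31185, p(40)=37338, p(41)=44583, p(42)=53174, p(43)=63261, p(44)=75175, p(45)=89134, p(46)=105558, p(47)=124754, p(48)=147273, p(49)=173525, p(50)=204226, p(51)=239943, p(52)=281589, p(53)=329931, p(54)=386155, p(55)=451276, p(56)=526823, p(57)=614154, p(58)=715220, p(59)=831820, p(60)=966467, p(61)=1121505, p(62)=1300156, p(63)=1505499, p(64)=1741630, p(65)=2012558, p(66)=2323520, p(67)=2679689, p(68)=3087735, p(69)=3554345, p(70)=4087968, p(71)=4697205, p(72)=5392783, p(73)=6185689, p(74)=7089500, p(75)=8118264, p(76)=9289091, p(77)=10619863, p(78)=12132164.
Final step: p(79) = p(78) + p(77) - p(74) - p(72) + p(67) + p(64) - p(57) - p(53) + p(44) + p(39) - p(28) - p(22) + p(9) + p(2)
= 12132164 + 10619863 - 7089500 - 5392783 + 2679689 + 1741630 - 614154 - 329931 + 75175 + 31185 - 3718 - 1002 + 30 + 2
= 13848650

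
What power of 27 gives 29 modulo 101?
13

Baby-step giant-step with step n = ⌈√101⌉ = 11.
Baby steps 27^j mod 101 (j:value) for j=0..10: 0:1, 1:27, 2:22, 3:89, 4:80, 5:39, 6:43, 7:50, 8:37, 9:90, 10:6.
Giant-step multiplier: 27^(-11) ≡ 27^(100-11) = 27^89 ≡ 53 (mod 101).
Giant steps γ_i = 29·53^i mod 101: γ_0=29, γ_1=22 (in table at j=2).
x = i·n + j = 1·11 + 2 = 13.
Check: 27^13 ≡ 29 (mod 101).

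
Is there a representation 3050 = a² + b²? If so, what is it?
5² + 55² (a=5, b=55)

Factorization: 3050 = 2 × 5^2 × 61
By Fermat: n is sum of two squares iff every prime p ≡ 3 (mod 4) appears to even power.
All primes ≡ 3 (mod 4) appear to even power.
Search a = 0, 1, 2, … for 3050 - a² a perfect square: first hit at a = 5: 3050 - 25 = 3025 = 55².
3050 = 5² + 55² = 25 + 3025 ✓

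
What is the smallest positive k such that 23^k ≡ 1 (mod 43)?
21

43 is prime, so ord(23) divides φ(43) = 42.
Divisors of 42: 1, 2, 3, 6, 7, 14, 21, 42.
Repeated squaring: 23^1 ≡ 23, 23^2 ≡ 13, 23^4 ≡ 40, 23^8 ≡ 9, 23^16 ≡ 38, 23^32 ≡ 25 (mod 43).
Test 23^d mod 43 for each divisor d in increasing order:
23^1 ≡ 23
23^2 ≡ 13
23^3 = 23^2·23^1 ≡ 41
23^6 = 23^4·23^2 ≡ 4
23^7 = 23^4·23^2·23^1 ≡ 6
23^14 = 23^8·23^4·23^2 ≡ 36
23^21 = 23^16·23^4·23^1 ≡ 1  ← first divisor giving 1
The order is 21.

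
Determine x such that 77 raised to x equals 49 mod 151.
94

Baby-step giant-step with step n = ⌈√151⌉ = 13.
Baby steps 77^j mod 151 (j:value) for j=0..12: 0:1, 1:77, 2:40, 3:60, 4:90, 5:135, 6:127, 7:115, 8:97, 9:70, 10:105, 11:82, 12:123.
Giant-step multiplier: 77^(-13) ≡ 77^(150-13) = 77^137 ≡ 133 (mod 151).
Giant steps γ_i = 49·133^i mod 151: γ_0=49, γ_1=24, γ_2=21, γ_3=75, γ_4=9, γ_5=140, γ_6=47, γ_7=60 (in table at j=3).
x = i·n + j = 7·13 + 3 = 94.
Check: 77^94 ≡ 49 (mod 151).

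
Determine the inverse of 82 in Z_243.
163

gcd(82, 243) = 1, so the inverse exists.
Extended Euclidean algorithm on (243, 82):
243 = 2 × 82 + 79  ⟹  79 = (1)·243 + (-2)·82
82 = 1 × 79 + 3  ⟹  3 = (-1)·243 + (3)·82
79 = 26 × 3 + 1  ⟹  1 = (27)·243 + (-80)·82
So (-80)·82 ≡ 1 (mod 243), i.e. 82^(-1) ≡ -80 ≡ 163 (mod 243).
Check: 82 × 163 = 13366 ≡ 1 (mod 243)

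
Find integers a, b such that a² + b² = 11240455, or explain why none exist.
Not possible

Factorization: 11240455 = 5 × 131^3
By Fermat: n is sum of two squares iff every prime p ≡ 3 (mod 4) appears to even power.
Prime(s) ≡ 3 (mod 4) with odd exponent: [(131, 3)]
Therefore 11240455 cannot be expressed as a² + b².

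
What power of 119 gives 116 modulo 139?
114

Baby-step giant-step with step n = ⌈√139⌉ = 12.
Baby steps 119^j mod 139 (j:value) for j=0..11: 0:1, 1:119, 2:122, 3:62, 4:11, 5:58, 6:91, 7:126, 8:121, 9:82, 10:28, 11:135.
Giant-step multiplier: 119^(-12) ≡ 119^(138-12) = 119^126 ≡ 106 (mod 139).
Giant steps γ_i = 116·106^i mod 139: γ_0=116, γ_1=64, γ_2=112, γ_3=57, γ_4=65, γ_5=79, γ_6=34, γ_7=129, γ_8=52, γ_9=91 (in table at j=6).
x = i·n + j = 9·12 + 6 = 114.
Check: 119^114 ≡ 116 (mod 139).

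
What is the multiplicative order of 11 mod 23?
22

23 is prime, so ord(11) divides φ(23) = 22.
Divisors of 22: 1, 2, 11, 22.
Repeated squaring: 11^1 ≡ 11, 11^2 ≡ 6, 11^4 ≡ 13, 11^8 ≡ 8, 11^16 ≡ 18 (mod 23).
Test 11^d mod 23 for each divisor d in increasing order:
11^1 ≡ 11
11^2 ≡ 6
11^11 = 11^8·11^2·11^1 ≡ 22
11^22 = 11^16·11^4·11^2 ≡ 1  ← first divisor giving 1
The order is 22.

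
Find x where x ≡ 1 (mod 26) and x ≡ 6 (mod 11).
105

Using Chinese Remainder Theorem:
M = 26 × 11 = 286
M1 = 11, M2 = 26
y1 = 11^(-1) mod 26 = 19
y2 = 26^(-1) mod 11 = 3
x = (1×11×19 + 6×26×3) mod 286 = 105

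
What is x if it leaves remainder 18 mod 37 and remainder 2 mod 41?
166

Using Chinese Remainder Theorem:
M = 37 × 41 = 1517
M1 = 41, M2 = 37
y1 = 41^(-1) mod 37 = 28
y2 = 37^(-1) mod 41 = 10
x = (18×41×28 + 2×37×10) mod 1517 = 166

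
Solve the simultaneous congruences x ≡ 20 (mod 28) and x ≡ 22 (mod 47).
1056

Using Chinese Remainder Theorem:
M = 28 × 47 = 1316
M1 = 47, M2 = 28
y1 = 47^(-1) mod 28 = 3
y2 = 28^(-1) mod 47 = 42
x = (20×47×3 + 22×28×42) mod 1316 = 1056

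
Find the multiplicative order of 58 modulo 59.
2

59 is prime, so ord(58) divides φ(59) = 58.
Divisors of 58: 1, 2, 29, 58.
Repeated squaring: 58^1 ≡ 58, 58^2 ≡ 1, 58^4 ≡ 1, 58^8 ≡ 1, 58^16 ≡ 1, 58^32 ≡ 1 (mod 59).
Test 58^d mod 59 for each divisor d in increasing order:
58^1 ≡ 58
58^2 ≡ 1  ← first divisor giving 1
The order is 2.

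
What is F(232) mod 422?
409

Matrix identity: Q^n = [[F_(n+1), F_n], [F_n, F_(n-1)]] with Q = [[1,1],[1,0]].
n = 232 = 11101000₂. Square-and-multiply, entries mod 422:
Q^1 = [[1,1],[1,0]]
Q^3 = (Q^1)²·Q = [[3,2],[2,1]]
Q^7 = (Q^3)²·Q = [[21,13],[13,8]]
Q^14 = (Q^7)² = [[188,377],[377,233]]
Q^29 = (Q^14)²·Q = [[278,233],[233,45]]
Q^58 = (Q^29)² = [[331,143],[143,188]]
Q^116 = (Q^58)² = [[34,367],[367,89]]
Q^232 = (Q^116)² = [[383,409],[409,396]]
F_232 mod 422 = Q^232[0][1] = 409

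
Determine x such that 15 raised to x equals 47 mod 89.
2

Baby-step giant-step with step n = ⌈√89⌉ = 10.
Baby steps 15^j mod 89 (j:value) for j=0..9: 0:1, 1:15, 2:47, 3:82, 4:73, 5:27, 6:49, 7:23, 8:78, 9:13.
h = 47 is already in the table at j=2, so x = 2.
Check: 15^2 ≡ 47 (mod 89).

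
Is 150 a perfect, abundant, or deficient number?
abundant

Proper divisors of 150: sum = 1 + 2 + 3 + 5 + 6 + 10 + 15 + 25 + 30 + 50 + 75 = 222
Since 222 > 150, 150 is abundant.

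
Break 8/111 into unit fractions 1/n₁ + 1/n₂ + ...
1/14 + 1/1554

Greedy algorithm:
8/111: ceiling(111/8) = 14, use 1/14
1/1554: ceiling(1554/1) = 1554, use 1/1554
Result: 8/111 = 1/14 + 1/1554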